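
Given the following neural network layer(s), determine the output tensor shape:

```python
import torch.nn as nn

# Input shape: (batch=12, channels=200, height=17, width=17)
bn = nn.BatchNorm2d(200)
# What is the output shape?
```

Input: (12, 200, 17, 17) -> Output: (12, 200, 17, 17)

Answer: (12, 200, 17, 17)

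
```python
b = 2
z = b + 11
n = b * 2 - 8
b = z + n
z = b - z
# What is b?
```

Trace:
`b = 2` → b = 2
`z = b + 11` → z = 13
`n = b * 2 - 8` → n = -4
`b = z + n` → b = 9
`z = b - z` → z = -4
So b = 9

Answer: 9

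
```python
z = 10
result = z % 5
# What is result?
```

Trace:
`z = 10` → z = 10
`result = z % 5` → result = 0
So result = 0

Answer: 0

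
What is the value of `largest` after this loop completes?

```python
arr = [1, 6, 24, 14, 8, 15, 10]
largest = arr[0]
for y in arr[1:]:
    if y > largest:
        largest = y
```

Maximum of [1, 6, 24, 14, 8, 15, 10]
`largest` takes the values: 1 → 6 → 24

Answer: 24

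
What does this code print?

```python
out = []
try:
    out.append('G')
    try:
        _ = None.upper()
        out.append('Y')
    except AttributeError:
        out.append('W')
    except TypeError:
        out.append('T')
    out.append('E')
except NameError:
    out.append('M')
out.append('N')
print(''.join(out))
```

Execution trace: 'G' (try body) → 'W' (inner except AttributeError) → 'E' (try body, no exception) → 'N' (after the try/except). Output: GWEN

Answer: GWEN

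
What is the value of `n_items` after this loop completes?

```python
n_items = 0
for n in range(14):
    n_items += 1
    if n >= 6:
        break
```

Loop breaks when n reaches 6, n_items is 7
`n_items` takes the values: 0 → 1 → 2 → 3 → 4 → 5 → 6 → 7

Answer: 7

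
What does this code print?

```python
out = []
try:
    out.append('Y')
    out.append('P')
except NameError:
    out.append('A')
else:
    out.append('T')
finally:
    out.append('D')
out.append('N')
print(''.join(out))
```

Execution trace: 'Y' (try body) → 'P' (try body, no exception) → 'T' (else) → 'D' (finally) → 'N' (after the try/except). Output: YPTDN

Answer: YPTDN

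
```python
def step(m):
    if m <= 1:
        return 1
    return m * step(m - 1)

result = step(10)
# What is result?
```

step(10) = 10 * 9 * 8 * 7 * 6 * 5 * 4 * 3 * 2 * 1 = 3628800

Answer: 3628800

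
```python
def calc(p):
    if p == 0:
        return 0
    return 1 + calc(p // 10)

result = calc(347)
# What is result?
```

Count of digits of 347: 3

Answer: 3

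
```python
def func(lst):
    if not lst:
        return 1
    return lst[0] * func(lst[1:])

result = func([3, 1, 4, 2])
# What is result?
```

Product over [3, 1, 4, 2] = 3 * 1 * 4 * 2 = 24

Answer: 24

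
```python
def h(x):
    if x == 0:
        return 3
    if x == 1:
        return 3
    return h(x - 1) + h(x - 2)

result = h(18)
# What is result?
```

Build up from base cases: h(0)=3, h(1)=3, h(2)=6, h(3)=9, h(4)=15, h(5)=24, h(6)=39, ..., h(18)=12543

Answer: 12543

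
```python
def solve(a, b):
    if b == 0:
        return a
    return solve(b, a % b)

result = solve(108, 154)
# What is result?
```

solve(108, 154) -> solve(154, 108) -> solve(108, 46) -> solve(46, 16) -> solve(16, 14) -> solve(14, 2) -> solve(2, 0) -> 2

Answer: 2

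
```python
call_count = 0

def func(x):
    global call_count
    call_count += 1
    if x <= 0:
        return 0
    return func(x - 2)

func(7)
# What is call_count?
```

Linear recursion stepping by 2: 5 calls from x=7 down to ≤0.

Answer: 5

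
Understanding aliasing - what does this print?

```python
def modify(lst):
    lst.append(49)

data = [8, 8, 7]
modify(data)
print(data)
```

Key concept: function modifies passed list.
Step by step:
`data = [8, 8, 7]` → data = [8, 8, 7]
`modify(data)` → data = [8, 8, 7, 49]
`print(data)` → prints [8, 8, 7, 49]

Answer: [8, 8, 7, 49]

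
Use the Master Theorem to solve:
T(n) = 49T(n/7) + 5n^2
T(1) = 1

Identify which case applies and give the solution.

a=49, b=7, f(n)=5n^2. log_7(49) = 2. Since c=2 = 2, Case 2 applies: T(n) = Θ(n^log_b(a) · log n) = O(n^2 log n).

Answer: O(n^2 log n) - Case 2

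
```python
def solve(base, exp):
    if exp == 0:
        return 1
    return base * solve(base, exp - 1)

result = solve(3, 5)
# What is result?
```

solve(3, 5) = 3 * 3 * 3 * 3 * 3 = 243

Answer: 243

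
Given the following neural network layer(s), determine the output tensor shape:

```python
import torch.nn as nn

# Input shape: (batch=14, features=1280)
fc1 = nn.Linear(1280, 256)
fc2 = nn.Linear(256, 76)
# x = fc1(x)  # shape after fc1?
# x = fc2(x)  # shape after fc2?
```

Input: (14, 1280) -> after fc1: (14, 256) -> Output: (14, 76)

Answer: (14, 76)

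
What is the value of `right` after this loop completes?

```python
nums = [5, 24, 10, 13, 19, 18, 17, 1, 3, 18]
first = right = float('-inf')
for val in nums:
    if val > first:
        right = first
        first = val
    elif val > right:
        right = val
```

Second largest (with repeats) in [5, 24, 10, 13, 19, 18, 17, 1, 3, 18]
`right` takes the values: -inf → 5 → 10 → 13 → 19

Answer: 19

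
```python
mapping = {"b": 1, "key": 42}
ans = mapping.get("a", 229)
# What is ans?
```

Trace:
`mapping = {"b": 1, "key": 42}` → mapping = {'b': 1, 'key': 42}
`ans = mapping.get("a", 229)` → ans = 229
So ans = 229

Answer: 229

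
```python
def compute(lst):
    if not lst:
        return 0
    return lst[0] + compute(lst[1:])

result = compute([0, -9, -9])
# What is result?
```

0 + (-9) + (-9) + 0 = -18

Answer: -18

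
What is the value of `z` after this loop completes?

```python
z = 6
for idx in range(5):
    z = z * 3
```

Multiply by 3, 5 times: 6 * 3^5 = 1458
`z` takes the values: 6 → 18 → 54 → 162 → 486 → 1458

Answer: 1458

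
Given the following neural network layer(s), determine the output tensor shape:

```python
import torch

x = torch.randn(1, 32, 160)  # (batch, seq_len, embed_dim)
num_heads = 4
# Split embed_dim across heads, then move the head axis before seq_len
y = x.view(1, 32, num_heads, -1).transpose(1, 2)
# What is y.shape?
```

Input: (1, 32, 160) -> head_dim = 160 // 4 = 40; after view: (1, 32, 4, 40) -> after transpose(1, 2): (1, 4, 32, 40) -> Output: (1, 4, 32, 40)

Answer: (1, 4, 32, 40)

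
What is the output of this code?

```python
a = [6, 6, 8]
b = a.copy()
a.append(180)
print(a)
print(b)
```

Key concept: list.copy() creates independent copy.
Step by step:
`a = [6, 6, 8]` → a = [6, 6, 8]
`b = a.copy()` → b = [6, 6, 8]
`a.append(180)` → a = [6, 6, 8, 180]
`print(a)` → prints [6, 6, 8, 180]
`print(b)` → prints [6, 6, 8]

Answer:
[6, 6, 8, 180]
[6, 6, 8]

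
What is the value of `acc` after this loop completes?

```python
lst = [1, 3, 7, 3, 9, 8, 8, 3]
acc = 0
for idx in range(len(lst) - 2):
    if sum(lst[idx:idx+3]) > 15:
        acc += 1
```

Count windows with sum > 15
`acc` takes the values: 0 → 1 → 2 → 3 → 4

Answer: 4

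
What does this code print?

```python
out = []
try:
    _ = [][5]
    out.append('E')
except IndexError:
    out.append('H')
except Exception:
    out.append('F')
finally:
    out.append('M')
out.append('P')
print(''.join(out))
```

Execution trace: 'H' (except IndexError) → 'M' (finally) → 'P' (after the try/except). Output: HMP

Answer: HMP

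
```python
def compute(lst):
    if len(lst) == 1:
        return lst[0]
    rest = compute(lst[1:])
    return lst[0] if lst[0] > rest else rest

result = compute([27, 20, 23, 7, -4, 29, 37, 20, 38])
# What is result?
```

Recursive max over [27, 20, 23, 7, -4, 29, 37, 20, 38] = 38

Answer: 38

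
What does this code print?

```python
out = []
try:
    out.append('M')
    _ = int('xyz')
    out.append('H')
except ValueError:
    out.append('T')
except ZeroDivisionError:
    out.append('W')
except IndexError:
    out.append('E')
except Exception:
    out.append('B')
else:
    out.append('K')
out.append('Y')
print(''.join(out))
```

Execution trace: 'M' (try body) → 'T' (except ValueError) → 'Y' (after the try/except). Output: MTY

Answer: MTY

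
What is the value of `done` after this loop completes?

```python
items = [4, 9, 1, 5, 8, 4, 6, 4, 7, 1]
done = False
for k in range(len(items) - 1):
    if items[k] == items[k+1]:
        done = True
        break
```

Check consecutive duplicates in [4, 9, 1, 5, 8, 4, 6, 4, 7, 1]
`done` takes the values: False

Answer: False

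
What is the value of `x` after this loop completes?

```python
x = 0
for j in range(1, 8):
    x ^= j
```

XOR of 1 to 7
`x` takes the values: 0 → 1 → 3 → 0 → 4 → 1 → 7 → 0

Answer: 0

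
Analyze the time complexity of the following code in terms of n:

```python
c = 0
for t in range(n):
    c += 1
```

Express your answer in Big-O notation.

Each loop level contributes: n. Multiplying the contributions gives O(n).

Answer: O(n)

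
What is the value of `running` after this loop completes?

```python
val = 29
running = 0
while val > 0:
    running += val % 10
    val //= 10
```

Sum digits of 29
`running` takes the values: 0 → 9 → 11

Answer: 11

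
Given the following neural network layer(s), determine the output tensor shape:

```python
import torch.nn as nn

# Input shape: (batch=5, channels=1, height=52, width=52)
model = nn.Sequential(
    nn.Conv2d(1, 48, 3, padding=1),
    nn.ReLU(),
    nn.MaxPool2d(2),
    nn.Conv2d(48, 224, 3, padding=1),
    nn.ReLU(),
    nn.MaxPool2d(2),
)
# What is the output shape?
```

Input: (5, 1, 52, 52) -> after first Conv2d: (5, 48, 52, 52) -> after first MaxPool2d: (5, 48, 26, 26) -> after second Conv2d: (5, 224, 26, 26) -> Output: (5, 224, 13, 13)

Answer: (5, 224, 13, 13)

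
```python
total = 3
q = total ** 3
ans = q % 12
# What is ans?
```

Trace:
`total = 3` → total = 3
`q = total ** 3` → q = 27
`ans = q % 12` → ans = 3
So ans = 3

Answer: 3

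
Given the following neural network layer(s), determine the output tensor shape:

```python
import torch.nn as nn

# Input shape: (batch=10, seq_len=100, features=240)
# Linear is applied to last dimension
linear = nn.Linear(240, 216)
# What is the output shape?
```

Input: (10, 100, 240) -> Output: (10, 100, 216)

Answer: (10, 100, 216)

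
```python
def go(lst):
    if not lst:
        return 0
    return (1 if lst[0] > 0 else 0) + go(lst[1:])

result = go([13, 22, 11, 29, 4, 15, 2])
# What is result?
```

Count of positive elements in [13, 22, 11, 29, 4, 15, 2] = 7

Answer: 7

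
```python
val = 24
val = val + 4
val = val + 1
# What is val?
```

Trace:
`val = 24` → val = 24
`val = val + 4` → val = 28
`val = val + 1` → val = 29
So val = 29

Answer: 29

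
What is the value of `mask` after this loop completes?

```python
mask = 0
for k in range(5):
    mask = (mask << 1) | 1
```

Build 5 consecutive 1-bits: 0b11111
`mask` takes the values: 0 → 1 → 3 → 7 → 15 → 31

Answer: 31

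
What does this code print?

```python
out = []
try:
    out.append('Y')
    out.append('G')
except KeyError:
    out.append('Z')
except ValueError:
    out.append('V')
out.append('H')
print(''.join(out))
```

Execution trace: 'Y' (try body) → 'G' (try body, no exception) → 'H' (after the try/except). Output: YGH

Answer: YGH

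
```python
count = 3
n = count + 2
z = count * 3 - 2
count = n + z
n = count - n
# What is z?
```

Trace:
`count = 3` → count = 3
`n = count + 2` → n = 5
`z = count * 3 - 2` → z = 7
`count = n + z` → count = 12
`n = count - n` → n = 7
So z = 7

Answer: 7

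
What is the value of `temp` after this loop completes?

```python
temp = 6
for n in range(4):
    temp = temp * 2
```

Multiply by 2, 4 times: 6 * 2^4 = 96
`temp` takes the values: 6 → 12 → 24 → 48 → 96

Answer: 96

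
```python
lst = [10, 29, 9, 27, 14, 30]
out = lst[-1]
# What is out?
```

Trace:
`lst = [10, 29, 9, 27, 14, 30]` → lst = [10, 29, 9, 27, 14, 30]
`out = lst[-1]` → out = 30
So out = 30

Answer: 30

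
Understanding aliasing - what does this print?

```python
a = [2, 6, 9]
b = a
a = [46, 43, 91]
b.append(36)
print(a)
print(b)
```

Key concept: rebinding vs mutation: a is rebound to a new list, b still points at the original.
Step by step:
`a = [2, 6, 9]` → a = [2, 6, 9]
`b = a` → b = [2, 6, 9] (same object as a)
`a = [46, 43, 91]` → a = [46, 43, 91]
`b.append(36)` → b = [2, 6, 9, 36]
`print(a)` → prints [46, 43, 91]
`print(b)` → prints [2, 6, 9, 36]

Answer:
[46, 43, 91]
[2, 6, 9, 36]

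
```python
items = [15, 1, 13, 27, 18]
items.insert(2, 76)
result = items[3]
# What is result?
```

Trace:
`items = [15, 1, 13, 27, 18]` → items = [15, 1, 13, 27, 18]
`items.insert(2, 76)` → items = [15, 1, 76, 13, 27, 18]
`result = items[3]` → result = 13
So result = 13

Answer: 13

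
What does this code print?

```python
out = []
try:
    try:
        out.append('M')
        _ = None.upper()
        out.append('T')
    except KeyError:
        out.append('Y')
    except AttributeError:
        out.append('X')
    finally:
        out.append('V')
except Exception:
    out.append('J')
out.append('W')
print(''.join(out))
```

Execution trace: 'M' (inner try body) → 'X' (inner except AttributeError) → 'V' (inner finally) → 'W' (after the try/except). Output: MXVW

Answer: MXVW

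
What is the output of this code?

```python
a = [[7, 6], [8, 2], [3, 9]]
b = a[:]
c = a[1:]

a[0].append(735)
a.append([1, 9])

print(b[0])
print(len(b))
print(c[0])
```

Key concept: slice with nested mutation.
Step by step:
`a = [[7, 6], [8, 2], [3, 9]]` → a = [[7, 6], [8, 2], [3, 9]]
`b = a[:]` → b = [[7, 6], [8, 2], [3, 9]]
`c = a[1:]` → c = [[8, 2], [3, 9]]
`a[0].append(735)` → a = [[7, 6, 735], [8, 2], [3, 9]]; b = [[7, 6, 735], [8, 2], [3, 9]]
`a.append([1, 9])` → a = [[7, 6, 735], [8, 2], [3, 9], [1, 9]]
`print(b[0])` → prints [7, 6, 735]
`print(len(b))` → prints 3
`print(c[0])` → prints [8, 2]

Answer:
[7, 6, 735]
3
[8, 2]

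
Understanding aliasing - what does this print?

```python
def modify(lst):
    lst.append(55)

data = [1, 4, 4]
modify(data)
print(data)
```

Key concept: function modifies passed list.
Step by step:
`data = [1, 4, 4]` → data = [1, 4, 4]
`modify(data)` → data = [1, 4, 4, 55]
`print(data)` → prints [1, 4, 4, 55]

Answer: [1, 4, 4, 55]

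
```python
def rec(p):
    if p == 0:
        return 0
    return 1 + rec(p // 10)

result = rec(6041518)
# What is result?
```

Count of digits of 6041518: 7

Answer: 7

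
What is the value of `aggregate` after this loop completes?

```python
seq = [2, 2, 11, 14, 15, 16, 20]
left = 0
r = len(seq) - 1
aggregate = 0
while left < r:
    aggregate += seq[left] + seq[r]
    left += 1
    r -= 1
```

Sum of pairs from ends
`aggregate` takes the values: 0 → 22 → 40 → 66

Answer: 66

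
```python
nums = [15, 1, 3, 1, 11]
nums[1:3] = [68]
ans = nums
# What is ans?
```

Trace:
`nums = [15, 1, 3, 1, 11]` → nums = [15, 1, 3, 1, 11]
`nums[1:3] = [68]` → nums = [15, 68, 1, 11]
`ans = nums` → ans = [15, 68, 1, 11]
So ans = [15, 68, 1, 11]

Answer: [15, 68, 1, 11]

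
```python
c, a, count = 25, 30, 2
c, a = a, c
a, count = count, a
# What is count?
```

Trace:
`c, a, count = 25, 30, 2` → c = 25; a = 30; count = 2
`c, a = a, c` → c = 30; a = 25
`a, count = count, a` → a = 2; count = 25
So count = 25

Answer: 25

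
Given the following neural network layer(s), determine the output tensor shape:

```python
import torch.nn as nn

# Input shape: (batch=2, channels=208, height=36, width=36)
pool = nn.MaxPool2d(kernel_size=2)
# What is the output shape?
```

Input: (2, 208, 36, 36) -> Output: (2, 208, 18, 18)

Answer: (2, 208, 18, 18)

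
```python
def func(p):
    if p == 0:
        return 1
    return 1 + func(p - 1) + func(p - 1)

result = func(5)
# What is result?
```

func(p) = 1 + 2·func(p-1), func(0)=1. Closed form: (1+1)·2^5 - 1 = 63.

Answer: 63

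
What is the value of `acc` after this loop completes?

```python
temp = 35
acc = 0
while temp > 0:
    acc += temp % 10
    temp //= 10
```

Sum digits of 35
`acc` takes the values: 0 → 5 → 8

Answer: 8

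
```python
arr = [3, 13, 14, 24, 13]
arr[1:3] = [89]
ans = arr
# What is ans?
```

Trace:
`arr = [3, 13, 14, 24, 13]` → arr = [3, 13, 14, 24, 13]
`arr[1:3] = [89]` → arr = [3, 89, 24, 13]
`ans = arr` → ans = [3, 89, 24, 13]
So ans = [3, 89, 24, 13]

Answer: [3, 89, 24, 13]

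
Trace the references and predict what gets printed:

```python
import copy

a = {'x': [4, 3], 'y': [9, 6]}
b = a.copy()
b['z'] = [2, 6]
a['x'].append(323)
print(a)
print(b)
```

Key concept: shallow copy of dict with mutable values.
Step by step:
`a = {'x': [4, 3], 'y': [9, 6]}` → a = {'x': [4, 3], 'y': [9, 6]}
`b = a.copy()` → b = {'x': [4, 3], 'y': [9, 6]}
`b['z'] = [2, 6]` → b = {'x': [4, 3], 'y': [9, 6], 'z': [2, 6]}
`a['x'].append(323)` → a = {'x': [4, 3, 323], 'y': [9, 6]}; b = {'x': [4, 3, 323], 'y': [9, 6], 'z': [2, 6]}
`print(a)` → prints {'x': [4, 3, 323], 'y': [9, 6]}
`print(b)` → prints {'x': [4, 3, 323], 'y': [9, 6], 'z': [2, 6]}

Answer:
{'x': [4, 3, 323], 'y': [9, 6]}
{'x': [4, 3, 323], 'y': [9, 6], 'z': [2, 6]}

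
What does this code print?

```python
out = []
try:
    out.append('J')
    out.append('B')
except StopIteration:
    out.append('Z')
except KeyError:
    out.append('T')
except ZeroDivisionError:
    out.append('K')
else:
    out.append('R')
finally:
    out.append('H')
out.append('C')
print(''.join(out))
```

Execution trace: 'J' (try body) → 'B' (try body, no exception) → 'R' (else) → 'H' (finally) → 'C' (after the try/except). Output: JBRHC

Answer: JBRHC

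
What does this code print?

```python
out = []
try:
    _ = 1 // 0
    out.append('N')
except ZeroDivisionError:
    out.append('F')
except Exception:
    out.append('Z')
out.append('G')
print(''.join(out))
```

Execution trace: 'F' (except ZeroDivisionError) → 'G' (after the try/except). Output: FG

Answer: FG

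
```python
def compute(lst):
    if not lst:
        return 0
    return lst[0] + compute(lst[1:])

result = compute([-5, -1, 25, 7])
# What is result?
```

(-5) + (-1) + 25 + 7 + 0 = 26

Answer: 26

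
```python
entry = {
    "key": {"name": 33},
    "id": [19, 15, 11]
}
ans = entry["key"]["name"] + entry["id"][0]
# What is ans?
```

Trace:
`entry = { ...` → entry = {'key': {'name': 33}, 'id': [19, 15, 11]}
`ans = entry["key"]["name"] + entry["id"][0]` → ans = 52
So ans = 52

Answer: 52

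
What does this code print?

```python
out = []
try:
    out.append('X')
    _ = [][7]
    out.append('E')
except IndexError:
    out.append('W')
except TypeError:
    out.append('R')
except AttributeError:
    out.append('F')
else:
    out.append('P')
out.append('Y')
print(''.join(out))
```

Execution trace: 'X' (try body) → 'W' (except IndexError) → 'Y' (after the try/except). Output: XWY

Answer: XWY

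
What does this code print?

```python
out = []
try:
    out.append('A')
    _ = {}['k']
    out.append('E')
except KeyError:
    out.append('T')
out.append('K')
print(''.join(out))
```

Execution trace: 'A' (try body) → 'T' (except KeyError) → 'K' (after the try/except). Output: ATK

Answer: ATK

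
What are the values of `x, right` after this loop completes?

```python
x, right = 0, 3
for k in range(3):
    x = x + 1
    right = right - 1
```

x goes 0→3, right goes 3→0
`x, right` takes the values: (0, 3) → (1, 3) → (1, 2) → (2, 2) → (2, 1) → (3, 1) → (3, 0)

Answer: 3, 0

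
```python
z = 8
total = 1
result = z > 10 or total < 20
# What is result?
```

Trace:
`z = 8` → z = 8
`total = 1` → total = 1
`result = z > 10 or total < 20` → result = True
So result = True

Answer: True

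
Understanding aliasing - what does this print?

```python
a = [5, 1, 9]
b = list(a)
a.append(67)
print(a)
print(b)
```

Key concept: list() constructor creates copy.
Step by step:
`a = [5, 1, 9]` → a = [5, 1, 9]
`b = list(a)` → b = [5, 1, 9]
`a.append(67)` → a = [5, 1, 9, 67]
`print(a)` → prints [5, 1, 9, 67]
`print(b)` → prints [5, 1, 9]

Answer:
[5, 1, 9, 67]
[5, 1, 9]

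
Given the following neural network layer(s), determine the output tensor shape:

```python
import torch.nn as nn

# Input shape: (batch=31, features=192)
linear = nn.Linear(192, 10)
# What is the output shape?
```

Input: (31, 192) -> Output: (31, 10)

Answer: (31, 10)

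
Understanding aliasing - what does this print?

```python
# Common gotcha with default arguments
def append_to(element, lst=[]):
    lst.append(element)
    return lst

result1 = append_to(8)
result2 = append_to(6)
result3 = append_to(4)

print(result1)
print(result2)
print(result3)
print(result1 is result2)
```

Key concept: mutable default argument gotcha.
Step by step:
`result1 = append_to(8)` → result1 = [8]
`result2 = append_to(6)` → result1 = [8, 6] (same object as result2); result2 = [8, 6] (same object as result1)
`result3 = append_to(4)` → result1 = [8, 6, 4] (same object as result2, result3); result2 = [8, 6, 4] (same object as result1, result3); result3 = [8, 6, 4] (same object as result1, result2)
`print(result1)` → prints [8, 6, 4]
`print(result2)` → prints [8, 6, 4]
`print(result3)` → prints [8, 6, 4]
`print(result1 is result2)` → prints True

Answer:
[8, 6, 4]
[8, 6, 4]
[8, 6, 4]
True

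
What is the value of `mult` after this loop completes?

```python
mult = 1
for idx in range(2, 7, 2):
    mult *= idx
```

Product of even numbers 2 to 6
`mult` takes the values: 1 → 2 → 8 → 48

Answer: 48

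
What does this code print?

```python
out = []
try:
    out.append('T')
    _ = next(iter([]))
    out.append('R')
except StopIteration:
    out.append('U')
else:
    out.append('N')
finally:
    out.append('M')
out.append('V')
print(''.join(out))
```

Execution trace: 'T' (try body) → 'U' (except StopIteration) → 'M' (finally) → 'V' (after the try/except). Output: TUMV

Answer: TUMV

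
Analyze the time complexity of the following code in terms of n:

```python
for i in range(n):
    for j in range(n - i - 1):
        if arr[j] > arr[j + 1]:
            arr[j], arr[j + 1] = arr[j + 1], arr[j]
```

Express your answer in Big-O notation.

This is Bubble sort. Time complexity: O(n²).

Answer: O(n²)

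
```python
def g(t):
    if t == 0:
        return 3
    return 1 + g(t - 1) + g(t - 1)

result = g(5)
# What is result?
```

g(t) = 1 + 2·g(t-1), g(0)=3. Closed form: (3+1)·2^5 - 1 = 127.

Answer: 127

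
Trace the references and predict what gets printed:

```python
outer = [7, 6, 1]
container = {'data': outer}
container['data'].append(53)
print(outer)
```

Key concept: dict holds reference to list.
Step by step:
`outer = [7, 6, 1]` → outer = [7, 6, 1]
`container = {'data': outer}` → container = {'data': [7, 6, 1]}
`container['data'].append(53)` → outer = [7, 6, 1, 53]; container = {'data': [7, 6, 1, 53]}
`print(outer)` → prints [7, 6, 1, 53]

Answer: [7, 6, 1, 53]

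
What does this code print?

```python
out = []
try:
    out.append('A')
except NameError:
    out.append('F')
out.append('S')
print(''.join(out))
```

Execution trace: 'A' (try body, no exception) → 'S' (after the try/except). Output: AS

Answer: AS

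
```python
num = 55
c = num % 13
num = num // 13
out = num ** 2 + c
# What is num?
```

Trace:
`num = 55` → num = 55
`c = num % 13` → c = 3
`num = num // 13` → num = 4
`out = num ** 2 + c` → out = 19
So num = 4

Answer: 4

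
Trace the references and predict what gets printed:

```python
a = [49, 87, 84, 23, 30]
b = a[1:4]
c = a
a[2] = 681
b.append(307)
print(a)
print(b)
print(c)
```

Key concept: slice vs alias.
Step by step:
`a = [49, 87, 84, 23, 30]` → a = [49, 87, 84, 23, 30]
`b = a[1:4]` → b = [87, 84, 23]
`c = a` → c = [49, 87, 84, 23, 30] (same object as a)
`a[2] = 681` → a = [49, 87, 681, 23, 30] (same object as c); c = [49, 87, 681, 23, 30] (same object as a)
`b.append(307)` → b = [87, 84, 23, 307]
`print(a)` → prints [49, 87, 681, 23, 30]
`print(b)` → prints [87, 84, 23, 307]
`print(c)` → prints [49, 87, 681, 23, 30]

Answer:
[49, 87, 681, 23, 30]
[87, 84, 23, 307]
[49, 87, 681, 23, 30]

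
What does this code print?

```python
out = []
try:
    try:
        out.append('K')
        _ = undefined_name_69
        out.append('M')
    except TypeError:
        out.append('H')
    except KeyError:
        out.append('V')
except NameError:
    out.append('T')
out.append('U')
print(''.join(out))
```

Execution trace: 'K' (try body) → 'T' (outer except NameError) → 'U' (after the try/except). Output: KTU

Answer: KTU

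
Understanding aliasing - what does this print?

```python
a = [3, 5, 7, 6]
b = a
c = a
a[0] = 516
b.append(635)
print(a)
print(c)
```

Key concept: multiple aliases.
Step by step:
`a = [3, 5, 7, 6]` → a = [3, 5, 7, 6]
`b = a` → b = [3, 5, 7, 6] (same object as a)
`c = a` → c = [3, 5, 7, 6] (same object as a, b)
`a[0] = 516` → a = [516, 5, 7, 6] (same object as b, c); b = [516, 5, 7, 6] (same object as a, c); c = [516, 5, 7, 6] (same object as a, b)
`b.append(635)` → a = [516, 5, 7, 6, 635] (same object as b, c); b = [516, 5, 7, 6, 635] (same object as a, c); c = [516, 5, 7, 6, 635] (same object as a, b)
`print(a)` → prints [516, 5, 7, 6, 635]
`print(c)` → prints [516, 5, 7, 6, 635]

Answer:
[516, 5, 7, 6, 635]
[516, 5, 7, 6, 635]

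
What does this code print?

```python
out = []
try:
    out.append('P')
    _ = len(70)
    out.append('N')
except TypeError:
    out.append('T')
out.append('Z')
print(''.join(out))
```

Execution trace: 'P' (try body) → 'T' (except TypeError) → 'Z' (after the try/except). Output: PTZ

Answer: PTZ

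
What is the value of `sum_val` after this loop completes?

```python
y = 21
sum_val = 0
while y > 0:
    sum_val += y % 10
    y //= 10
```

Sum digits of 21
`sum_val` takes the values: 0 → 1 → 3

Answer: 3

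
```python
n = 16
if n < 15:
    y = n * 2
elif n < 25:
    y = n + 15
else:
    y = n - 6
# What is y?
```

Trace:
`n = 16` → n = 16
`if n < 15: ...` → n < 15 is False, n < 25 is True → y = 31
So y = 31

Answer: 31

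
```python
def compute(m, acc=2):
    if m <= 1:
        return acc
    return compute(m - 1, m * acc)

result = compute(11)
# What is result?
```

Accumulator trace (n, acc): (11, 2) -> (10, 22) -> (9, 220) -> (8, 1980) -> (7, 15840) -> (6, 110880) -> (5, 665280) -> (4, 3326400) -> (3, 13305600) -> (2, 39916800) -> (1, 79833600) -> return 79833600

Answer: 79833600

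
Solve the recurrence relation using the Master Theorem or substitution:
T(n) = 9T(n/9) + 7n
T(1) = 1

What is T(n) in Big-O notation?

By Master Theorem: a=9, b=9, f(n)=7n. Since log_9(9) = 1 and f(n) = Θ(n^1), Case 2 applies. T(n) = O(n log n).

Answer: O(n log n)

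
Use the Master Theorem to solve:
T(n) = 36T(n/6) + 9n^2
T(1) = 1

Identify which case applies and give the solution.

a=36, b=6, f(n)=9n^2. log_6(36) = 2. Since c=2 = 2, Case 2 applies: T(n) = Θ(n^log_b(a) · log n) = O(n^2 log n).

Answer: O(n^2 log n) - Case 2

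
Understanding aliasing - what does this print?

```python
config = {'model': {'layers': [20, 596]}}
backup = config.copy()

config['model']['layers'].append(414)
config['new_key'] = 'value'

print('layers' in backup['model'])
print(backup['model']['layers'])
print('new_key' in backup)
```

Key concept: shallow copy gotcha with nested dict.
Step by step:
`config = {'model': {'layers': [20, 596]}}` → config = {'model': {'layers': [20, 596]}}
`backup = config.copy()` → backup = {'model': {'layers': [20, 596]}}
`config['model']['layers'].append(414)` → config = {'model': {'layers': [20, 596, 414]}}; backup = {'model': {'layers': [20, 596, 414]}}
`config['new_key'] = 'value'` → config = {'model': {'layers': [20, 596, 414]}, 'new_key': 'value'}
`print('layers' in backup['model'])` → prints True
`print(backup['model']['layers'])` → prints [20, 596, 414]
`print('new_key' in backup)` → prints False

Answer:
True
[20, 596, 414]
False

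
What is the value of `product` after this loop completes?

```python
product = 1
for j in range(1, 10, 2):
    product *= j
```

Product of 1, 3, 5, ... up to 9
`product` takes the values: 1 → 3 → 15 → 105 → 945

Answer: 945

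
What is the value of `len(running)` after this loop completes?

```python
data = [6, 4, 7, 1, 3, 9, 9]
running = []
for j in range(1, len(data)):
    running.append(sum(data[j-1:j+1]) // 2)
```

Number of 2-element averages
`running` takes the values: [] → [5] → [5, 5] → [5, 5, 4] → [5, 5, 4, 2] → [5, 5, 4, 2, 6] → [5, 5, 4, 2, 6, 9]
So `len(running)` = 6

Answer: 6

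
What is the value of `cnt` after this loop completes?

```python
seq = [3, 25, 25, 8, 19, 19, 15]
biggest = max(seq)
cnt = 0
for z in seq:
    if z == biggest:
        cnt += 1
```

Count of max value 25 in [3, 25, 25, 8, 19, 19, 15]
`cnt` takes the values: 0 → 1 → 2

Answer: 2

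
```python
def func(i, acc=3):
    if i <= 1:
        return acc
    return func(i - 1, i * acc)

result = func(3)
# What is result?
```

Accumulator trace (n, acc): (3, 3) -> (2, 9) -> (1, 18) -> return 18

Answer: 18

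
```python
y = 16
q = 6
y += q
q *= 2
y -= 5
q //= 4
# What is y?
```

Trace:
`y = 16` → y = 16
`q = 6` → q = 6
`y += q` → y = 22
`q *= 2` → q = 12
`y -= 5` → y = 17
`q //= 4` → q = 3
So y = 17

Answer: 17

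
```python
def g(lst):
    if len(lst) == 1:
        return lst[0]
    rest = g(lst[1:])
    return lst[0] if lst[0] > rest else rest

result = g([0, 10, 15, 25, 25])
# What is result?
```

Recursive max over [0, 10, 15, 25, 25] = 25

Answer: 25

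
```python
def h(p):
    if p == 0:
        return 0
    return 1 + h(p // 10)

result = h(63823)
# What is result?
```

Count of digits of 63823: 5

Answer: 5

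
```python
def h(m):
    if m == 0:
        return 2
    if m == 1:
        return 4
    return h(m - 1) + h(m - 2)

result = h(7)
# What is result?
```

Build up from base cases: h(0)=2, h(1)=4, h(2)=6, h(3)=10, h(4)=16, h(5)=26, h(6)=42, ..., h(7)=68

Answer: 68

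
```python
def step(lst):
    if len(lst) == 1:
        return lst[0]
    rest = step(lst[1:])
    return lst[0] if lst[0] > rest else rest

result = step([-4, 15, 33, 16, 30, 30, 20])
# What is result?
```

Recursive max over [-4, 15, 33, 16, 30, 30, 20] = 33

Answer: 33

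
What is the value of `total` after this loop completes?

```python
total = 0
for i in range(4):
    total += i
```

Sum of 0 to 3 = 6
`total` takes the values: 0 → 1 → 3 → 6

Answer: 6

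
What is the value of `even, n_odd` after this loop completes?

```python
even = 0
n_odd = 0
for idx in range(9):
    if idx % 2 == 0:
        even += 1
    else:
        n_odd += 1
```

Count evens and odds in range(9)
`even, n_odd` takes the values: (0, 0) → (1, 0) → (1, 1) → (2, 1) → (2, 2) → (3, 2) → (3, 3) → (4, 3) → (4, 4) → (5, 4)

Answer: 5, 4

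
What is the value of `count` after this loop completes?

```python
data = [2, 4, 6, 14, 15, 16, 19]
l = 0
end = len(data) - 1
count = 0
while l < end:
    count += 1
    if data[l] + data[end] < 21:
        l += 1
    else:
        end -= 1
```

Steps to find pair summing to 21
`count` takes the values: 0 → 1 → 2 → 3 → 4 → 5 → 6

Answer: 6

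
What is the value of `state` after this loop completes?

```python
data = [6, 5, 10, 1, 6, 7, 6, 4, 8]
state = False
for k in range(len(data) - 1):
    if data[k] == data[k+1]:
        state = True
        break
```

Check consecutive duplicates in [6, 5, 10, 1, 6, 7, 6, 4, 8]
`state` takes the values: False

Answer: False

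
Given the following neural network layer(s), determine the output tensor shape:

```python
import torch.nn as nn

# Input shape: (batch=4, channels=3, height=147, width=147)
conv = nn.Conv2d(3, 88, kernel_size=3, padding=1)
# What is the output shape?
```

Input: (4, 3, 147, 147) -> Output: (4, 88, 147, 147)

Answer: (4, 88, 147, 147)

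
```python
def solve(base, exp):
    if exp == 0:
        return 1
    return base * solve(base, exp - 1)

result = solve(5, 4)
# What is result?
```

solve(5, 4) = 5 * 5 * 5 * 5 = 625

Answer: 625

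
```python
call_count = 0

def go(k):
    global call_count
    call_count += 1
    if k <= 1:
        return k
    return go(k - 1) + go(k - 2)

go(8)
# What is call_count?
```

Calls(k) = 1 + Calls(k-1) + Calls(k-2); Calls(0)=Calls(1)=1. For k=8 this gives 67.

Answer: 67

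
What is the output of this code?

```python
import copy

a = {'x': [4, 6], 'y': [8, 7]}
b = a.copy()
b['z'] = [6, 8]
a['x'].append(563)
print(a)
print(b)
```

Key concept: shallow copy of dict with mutable values.
Step by step:
`a = {'x': [4, 6], 'y': [8, 7]}` → a = {'x': [4, 6], 'y': [8, 7]}
`b = a.copy()` → b = {'x': [4, 6], 'y': [8, 7]}
`b['z'] = [6, 8]` → b = {'x': [4, 6], 'y': [8, 7], 'z': [6, 8]}
`a['x'].append(563)` → a = {'x': [4, 6, 563], 'y': [8, 7]}; b = {'x': [4, 6, 563], 'y': [8, 7], 'z': [6, 8]}
`print(a)` → prints {'x': [4, 6, 563], 'y': [8, 7]}
`print(b)` → prints {'x': [4, 6, 563], 'y': [8, 7], 'z': [6, 8]}

Answer:
{'x': [4, 6, 563], 'y': [8, 7]}
{'x': [4, 6, 563], 'y': [8, 7], 'z': [6, 8]}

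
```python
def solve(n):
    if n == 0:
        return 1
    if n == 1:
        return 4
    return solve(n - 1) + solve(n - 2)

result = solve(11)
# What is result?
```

Build up from base cases: solve(0)=1, solve(1)=4, solve(2)=5, solve(3)=9, solve(4)=14, solve(5)=23, solve(6)=37, ..., solve(11)=411

Answer: 411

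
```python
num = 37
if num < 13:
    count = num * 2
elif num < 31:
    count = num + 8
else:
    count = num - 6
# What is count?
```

Trace:
`num = 37` → num = 37
`if num < 13: ...` → num < 13 is False, num < 31 is False, take else branch → count = 31
So count = 31

Answer: 31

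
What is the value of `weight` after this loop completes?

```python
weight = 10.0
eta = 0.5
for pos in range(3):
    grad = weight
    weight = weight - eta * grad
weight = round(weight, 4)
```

Gradient descent: w = 10.0 * (1 - 0.5)^3
`weight` takes the values: 10.0 → 5.0 → 2.5 → 1.25

Answer: 1.25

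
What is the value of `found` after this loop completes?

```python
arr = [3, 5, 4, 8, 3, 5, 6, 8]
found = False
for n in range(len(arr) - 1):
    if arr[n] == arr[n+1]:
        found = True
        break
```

Check consecutive duplicates in [3, 5, 4, 8, 3, 5, 6, 8]
`found` takes the values: False

Answer: False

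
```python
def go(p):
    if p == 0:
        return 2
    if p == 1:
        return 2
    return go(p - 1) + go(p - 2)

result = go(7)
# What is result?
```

Build up from base cases: go(0)=2, go(1)=2, go(2)=4, go(3)=6, go(4)=10, go(5)=16, go(6)=26, ..., go(7)=42

Answer: 42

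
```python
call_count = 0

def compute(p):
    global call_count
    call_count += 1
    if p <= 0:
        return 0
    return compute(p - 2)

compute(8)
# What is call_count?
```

Linear recursion stepping by 2: 5 calls from p=8 down to ≤0.

Answer: 5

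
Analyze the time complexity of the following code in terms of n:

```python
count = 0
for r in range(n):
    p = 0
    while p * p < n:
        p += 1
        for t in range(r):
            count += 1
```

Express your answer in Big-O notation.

Each loop level contributes: n × √n × n. Multiplying the contributions gives O(n^2√n).

Answer: O(n^2√n)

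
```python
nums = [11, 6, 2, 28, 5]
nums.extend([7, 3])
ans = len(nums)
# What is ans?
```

Trace:
`nums = [11, 6, 2, 28, 5]` → nums = [11, 6, 2, 28, 5]
`nums.extend([7, 3])` → nums = [11, 6, 2, 28, 5, 7, 3]
`ans = len(nums)` → ans = 7
So ans = 7

Answer: 7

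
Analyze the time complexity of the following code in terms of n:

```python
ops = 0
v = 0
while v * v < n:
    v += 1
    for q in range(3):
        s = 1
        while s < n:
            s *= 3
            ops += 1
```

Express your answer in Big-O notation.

Each loop level contributes: √n × 1 × log n. Multiplying the contributions gives O(√n log n).

Answer: O(√n log n)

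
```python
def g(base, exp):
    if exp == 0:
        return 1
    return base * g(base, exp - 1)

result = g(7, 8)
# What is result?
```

g(7, 8) = 7 * 7 * 7 * 7 * 7 * 7 * 7 * 7 = 5764801

Answer: 5764801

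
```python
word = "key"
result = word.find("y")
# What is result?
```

Trace:
`word = "key"` → word = 'key'
`result = word.find("y")` → result = 2
So result = 2

Answer: 2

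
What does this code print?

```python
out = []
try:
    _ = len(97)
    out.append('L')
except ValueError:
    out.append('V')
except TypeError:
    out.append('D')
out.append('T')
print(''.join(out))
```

Execution trace: 'D' (except TypeError) → 'T' (after the try/except). Output: DT

Answer: DT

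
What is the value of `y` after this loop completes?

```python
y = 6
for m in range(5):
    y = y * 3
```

Multiply by 3, 5 times: 6 * 3^5 = 1458
`y` takes the values: 6 → 18 → 54 → 162 → 486 → 1458

Answer: 1458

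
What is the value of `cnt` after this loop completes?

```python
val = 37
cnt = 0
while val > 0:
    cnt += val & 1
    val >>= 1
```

Count set bits in 37 (binary: 0b100101)
`cnt` takes the values: 0 → 1 → 2 → 3

Answer: 3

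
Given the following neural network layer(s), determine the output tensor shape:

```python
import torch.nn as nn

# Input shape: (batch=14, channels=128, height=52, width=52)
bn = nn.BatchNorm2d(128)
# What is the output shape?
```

Input: (14, 128, 52, 52) -> Output: (14, 128, 52, 52)

Answer: (14, 128, 52, 52)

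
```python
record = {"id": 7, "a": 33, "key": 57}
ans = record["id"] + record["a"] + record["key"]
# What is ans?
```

Trace:
`record = {"id": 7, "a": 33, "key": 57}` → record = {'id': 7, 'a': 33, 'key': 57}
`ans = record["id"] + record["a"] + record["key"]` → ans = 97
So ans = 97

Answer: 97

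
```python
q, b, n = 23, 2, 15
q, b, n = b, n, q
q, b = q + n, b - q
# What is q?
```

Trace:
`q, b, n = 23, 2, 15` → q = 23; b = 2; n = 15
`q, b, n = b, n, q` → q = 2; b = 15; n = 23
`q, b = q + n, b - q` → q = 25; b = 13
So q = 25

Answer: 25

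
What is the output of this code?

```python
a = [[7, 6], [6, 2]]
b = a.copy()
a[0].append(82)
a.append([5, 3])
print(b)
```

Key concept: shallow copy with nested lists.
Step by step:
`a = [[7, 6], [6, 2]]` → a = [[7, 6], [6, 2]]
`b = a.copy()` → b = [[7, 6], [6, 2]]
`a[0].append(82)` → a = [[7, 6, 82], [6, 2]]; b = [[7, 6, 82], [6, 2]]
`a.append([5, 3])` → a = [[7, 6, 82], [6, 2], [5, 3]]
`print(b)` → prints [[7, 6, 82], [6, 2]]

Answer: [[7, 6, 82], [6, 2]]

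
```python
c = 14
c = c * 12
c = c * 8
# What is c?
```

Trace:
`c = 14` → c = 14
`c = c * 12` → c = 168
`c = c * 8` → c = 1344
So c = 1344

Answer: 1344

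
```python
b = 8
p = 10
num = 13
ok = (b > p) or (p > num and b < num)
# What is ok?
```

Trace:
`b = 8` → b = 8
`p = 10` → p = 10
`num = 13` → num = 13
`ok = (b > p) or (p > num and b < num)` → ok = False
So ok = False

Answer: False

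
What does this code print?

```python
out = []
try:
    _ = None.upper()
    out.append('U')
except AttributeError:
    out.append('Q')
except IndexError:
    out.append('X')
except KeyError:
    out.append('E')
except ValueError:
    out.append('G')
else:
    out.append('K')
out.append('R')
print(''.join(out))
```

Execution trace: 'Q' (except AttributeError) → 'R' (after the try/except). Output: QR

Answer: QR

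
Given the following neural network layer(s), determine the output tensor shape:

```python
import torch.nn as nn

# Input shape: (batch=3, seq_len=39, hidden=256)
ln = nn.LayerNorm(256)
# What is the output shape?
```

Input: (3, 39, 256) -> Output: (3, 39, 256)

Answer: (3, 39, 256)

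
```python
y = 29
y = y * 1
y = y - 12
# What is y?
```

Trace:
`y = 29` → y = 29
`y = y * 1` → y = 29
`y = y - 12` → y = 17
So y = 17

Answer: 17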